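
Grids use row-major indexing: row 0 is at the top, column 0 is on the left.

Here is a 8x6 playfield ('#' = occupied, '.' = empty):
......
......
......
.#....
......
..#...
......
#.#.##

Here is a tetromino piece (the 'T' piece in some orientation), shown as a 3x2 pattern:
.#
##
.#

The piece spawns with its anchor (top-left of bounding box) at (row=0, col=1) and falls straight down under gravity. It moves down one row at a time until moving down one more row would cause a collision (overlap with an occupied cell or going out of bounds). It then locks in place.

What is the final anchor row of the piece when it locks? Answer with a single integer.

Spawn at (row=0, col=1). Try each row:
  row 0: fits
  row 1: fits
  row 2: blocked -> lock at row 1

Answer: 1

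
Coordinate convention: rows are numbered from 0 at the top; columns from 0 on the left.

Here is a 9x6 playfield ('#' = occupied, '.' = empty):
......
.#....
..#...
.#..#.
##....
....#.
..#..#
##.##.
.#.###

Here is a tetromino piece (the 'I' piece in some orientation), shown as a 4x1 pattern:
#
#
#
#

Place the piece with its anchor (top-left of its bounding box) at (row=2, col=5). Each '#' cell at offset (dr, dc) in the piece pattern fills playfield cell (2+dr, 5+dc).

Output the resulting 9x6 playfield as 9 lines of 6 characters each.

Answer: ......
.#....
..#..#
.#..##
##...#
....##
..#..#
##.##.
.#.###

Derivation:
Fill (2+0,5+0) = (2,5)
Fill (2+1,5+0) = (3,5)
Fill (2+2,5+0) = (4,5)
Fill (2+3,5+0) = (5,5)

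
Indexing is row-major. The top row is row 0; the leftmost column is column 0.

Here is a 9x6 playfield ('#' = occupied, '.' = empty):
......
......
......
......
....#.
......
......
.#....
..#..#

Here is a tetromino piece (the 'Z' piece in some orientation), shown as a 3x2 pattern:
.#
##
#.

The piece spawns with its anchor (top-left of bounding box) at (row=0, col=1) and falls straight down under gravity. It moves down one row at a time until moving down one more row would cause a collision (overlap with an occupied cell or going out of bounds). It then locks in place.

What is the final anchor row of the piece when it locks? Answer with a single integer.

Spawn at (row=0, col=1). Try each row:
  row 0: fits
  row 1: fits
  row 2: fits
  row 3: fits
  row 4: fits
  row 5: blocked -> lock at row 4

Answer: 4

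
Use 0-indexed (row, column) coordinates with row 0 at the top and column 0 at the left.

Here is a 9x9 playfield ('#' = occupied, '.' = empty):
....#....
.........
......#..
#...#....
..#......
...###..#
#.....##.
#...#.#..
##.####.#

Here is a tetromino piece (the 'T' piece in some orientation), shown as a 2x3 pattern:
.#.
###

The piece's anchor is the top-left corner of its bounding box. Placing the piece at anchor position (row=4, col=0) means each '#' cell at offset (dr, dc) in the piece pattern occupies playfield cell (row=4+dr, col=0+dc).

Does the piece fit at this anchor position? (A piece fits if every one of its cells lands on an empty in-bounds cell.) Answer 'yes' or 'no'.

Check each piece cell at anchor (4, 0):
  offset (0,1) -> (4,1): empty -> OK
  offset (1,0) -> (5,0): empty -> OK
  offset (1,1) -> (5,1): empty -> OK
  offset (1,2) -> (5,2): empty -> OK
All cells valid: yes

Answer: yes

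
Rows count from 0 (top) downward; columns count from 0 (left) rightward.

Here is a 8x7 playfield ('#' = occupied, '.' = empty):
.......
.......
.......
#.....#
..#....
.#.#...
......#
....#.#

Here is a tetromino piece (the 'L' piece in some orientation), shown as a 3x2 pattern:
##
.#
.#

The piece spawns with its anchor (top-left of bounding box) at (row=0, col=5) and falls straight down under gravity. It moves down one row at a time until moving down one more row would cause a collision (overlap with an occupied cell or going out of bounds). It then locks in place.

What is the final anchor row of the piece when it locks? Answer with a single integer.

Answer: 0

Derivation:
Spawn at (row=0, col=5). Try each row:
  row 0: fits
  row 1: blocked -> lock at row 0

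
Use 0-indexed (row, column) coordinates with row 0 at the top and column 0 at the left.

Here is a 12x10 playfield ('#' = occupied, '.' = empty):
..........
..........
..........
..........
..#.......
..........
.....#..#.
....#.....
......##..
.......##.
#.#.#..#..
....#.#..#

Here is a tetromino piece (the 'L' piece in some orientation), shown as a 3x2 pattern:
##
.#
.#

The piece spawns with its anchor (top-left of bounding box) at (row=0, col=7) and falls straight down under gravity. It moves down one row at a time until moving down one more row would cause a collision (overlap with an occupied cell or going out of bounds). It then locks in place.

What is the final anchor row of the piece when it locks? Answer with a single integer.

Spawn at (row=0, col=7). Try each row:
  row 0: fits
  row 1: fits
  row 2: fits
  row 3: fits
  row 4: blocked -> lock at row 3

Answer: 3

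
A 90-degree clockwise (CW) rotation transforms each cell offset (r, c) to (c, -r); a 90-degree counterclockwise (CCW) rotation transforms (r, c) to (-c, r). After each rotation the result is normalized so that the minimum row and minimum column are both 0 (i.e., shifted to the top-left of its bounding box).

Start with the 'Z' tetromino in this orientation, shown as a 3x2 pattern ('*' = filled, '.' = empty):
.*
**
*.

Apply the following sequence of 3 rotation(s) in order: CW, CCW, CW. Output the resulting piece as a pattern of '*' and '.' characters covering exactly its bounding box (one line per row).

Start:
.*
**
*.
After rotation 1 (CW):
**.
.**
After rotation 2 (CCW):
.*
**
*.
After rotation 3 (CW):
**.
.**

Answer: **.
.**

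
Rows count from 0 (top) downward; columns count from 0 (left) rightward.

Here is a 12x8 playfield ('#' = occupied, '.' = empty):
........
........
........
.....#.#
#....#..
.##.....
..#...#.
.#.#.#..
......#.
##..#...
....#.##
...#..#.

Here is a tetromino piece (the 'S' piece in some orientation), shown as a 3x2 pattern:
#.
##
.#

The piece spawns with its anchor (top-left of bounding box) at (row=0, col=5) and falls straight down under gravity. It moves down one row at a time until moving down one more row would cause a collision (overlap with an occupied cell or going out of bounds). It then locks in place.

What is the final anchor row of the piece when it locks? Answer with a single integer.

Answer: 1

Derivation:
Spawn at (row=0, col=5). Try each row:
  row 0: fits
  row 1: fits
  row 2: blocked -> lock at row 1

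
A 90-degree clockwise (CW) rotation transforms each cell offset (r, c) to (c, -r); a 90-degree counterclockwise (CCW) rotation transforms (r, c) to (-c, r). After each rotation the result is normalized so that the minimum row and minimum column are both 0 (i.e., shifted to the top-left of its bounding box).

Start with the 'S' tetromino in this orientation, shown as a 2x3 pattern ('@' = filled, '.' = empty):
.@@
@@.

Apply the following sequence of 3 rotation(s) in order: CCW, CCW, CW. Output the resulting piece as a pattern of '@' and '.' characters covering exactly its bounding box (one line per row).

Answer: @.
@@
.@

Derivation:
Start:
.@@
@@.
After rotation 1 (CCW):
@.
@@
.@
After rotation 2 (CCW):
.@@
@@.
After rotation 3 (CW):
@.
@@
.@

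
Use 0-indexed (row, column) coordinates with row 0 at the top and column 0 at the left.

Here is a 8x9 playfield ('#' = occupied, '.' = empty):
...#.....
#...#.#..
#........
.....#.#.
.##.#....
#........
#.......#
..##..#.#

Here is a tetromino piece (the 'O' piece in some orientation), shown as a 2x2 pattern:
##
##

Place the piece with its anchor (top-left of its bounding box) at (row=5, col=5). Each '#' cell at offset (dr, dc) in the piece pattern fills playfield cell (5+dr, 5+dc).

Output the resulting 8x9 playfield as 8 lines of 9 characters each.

Fill (5+0,5+0) = (5,5)
Fill (5+0,5+1) = (5,6)
Fill (5+1,5+0) = (6,5)
Fill (5+1,5+1) = (6,6)

Answer: ...#.....
#...#.#..
#........
.....#.#.
.##.#....
#....##..
#....##.#
..##..#.#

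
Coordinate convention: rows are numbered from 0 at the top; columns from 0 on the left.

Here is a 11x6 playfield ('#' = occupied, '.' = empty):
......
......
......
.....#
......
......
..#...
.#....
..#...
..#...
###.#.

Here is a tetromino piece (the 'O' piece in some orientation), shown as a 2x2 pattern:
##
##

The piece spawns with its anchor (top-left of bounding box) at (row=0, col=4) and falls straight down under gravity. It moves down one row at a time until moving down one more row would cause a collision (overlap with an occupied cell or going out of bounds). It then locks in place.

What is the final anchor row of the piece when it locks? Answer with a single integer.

Spawn at (row=0, col=4). Try each row:
  row 0: fits
  row 1: fits
  row 2: blocked -> lock at row 1

Answer: 1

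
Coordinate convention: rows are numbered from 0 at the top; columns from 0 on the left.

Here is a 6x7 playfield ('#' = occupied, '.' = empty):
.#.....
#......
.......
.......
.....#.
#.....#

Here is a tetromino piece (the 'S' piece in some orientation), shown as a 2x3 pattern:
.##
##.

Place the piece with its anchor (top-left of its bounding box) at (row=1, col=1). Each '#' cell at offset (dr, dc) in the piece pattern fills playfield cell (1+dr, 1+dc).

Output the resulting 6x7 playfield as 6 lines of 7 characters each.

Answer: .#.....
#.##...
.##....
.......
.....#.
#.....#

Derivation:
Fill (1+0,1+1) = (1,2)
Fill (1+0,1+2) = (1,3)
Fill (1+1,1+0) = (2,1)
Fill (1+1,1+1) = (2,2)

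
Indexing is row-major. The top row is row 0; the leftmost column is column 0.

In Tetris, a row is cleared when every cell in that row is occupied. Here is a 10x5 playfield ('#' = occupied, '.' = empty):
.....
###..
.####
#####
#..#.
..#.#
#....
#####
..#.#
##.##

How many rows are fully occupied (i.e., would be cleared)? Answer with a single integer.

Check each row:
  row 0: 5 empty cells -> not full
  row 1: 2 empty cells -> not full
  row 2: 1 empty cell -> not full
  row 3: 0 empty cells -> FULL (clear)
  row 4: 3 empty cells -> not full
  row 5: 3 empty cells -> not full
  row 6: 4 empty cells -> not full
  row 7: 0 empty cells -> FULL (clear)
  row 8: 3 empty cells -> not full
  row 9: 1 empty cell -> not full
Total rows cleared: 2

Answer: 2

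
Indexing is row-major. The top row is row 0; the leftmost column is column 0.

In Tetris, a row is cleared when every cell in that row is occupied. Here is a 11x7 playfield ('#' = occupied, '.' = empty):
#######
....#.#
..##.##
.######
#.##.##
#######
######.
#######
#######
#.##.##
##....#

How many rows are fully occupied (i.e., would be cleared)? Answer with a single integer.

Check each row:
  row 0: 0 empty cells -> FULL (clear)
  row 1: 5 empty cells -> not full
  row 2: 3 empty cells -> not full
  row 3: 1 empty cell -> not full
  row 4: 2 empty cells -> not full
  row 5: 0 empty cells -> FULL (clear)
  row 6: 1 empty cell -> not full
  row 7: 0 empty cells -> FULL (clear)
  row 8: 0 empty cells -> FULL (clear)
  row 9: 2 empty cells -> not full
  row 10: 4 empty cells -> not full
Total rows cleared: 4

Answer: 4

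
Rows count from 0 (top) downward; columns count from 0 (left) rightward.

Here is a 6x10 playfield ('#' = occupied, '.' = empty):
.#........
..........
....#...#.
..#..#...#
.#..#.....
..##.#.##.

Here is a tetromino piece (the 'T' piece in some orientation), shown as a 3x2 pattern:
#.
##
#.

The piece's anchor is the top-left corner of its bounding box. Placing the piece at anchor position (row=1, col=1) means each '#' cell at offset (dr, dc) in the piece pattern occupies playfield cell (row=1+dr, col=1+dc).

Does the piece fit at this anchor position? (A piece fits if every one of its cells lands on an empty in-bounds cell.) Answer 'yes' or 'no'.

Check each piece cell at anchor (1, 1):
  offset (0,0) -> (1,1): empty -> OK
  offset (1,0) -> (2,1): empty -> OK
  offset (1,1) -> (2,2): empty -> OK
  offset (2,0) -> (3,1): empty -> OK
All cells valid: yes

Answer: yes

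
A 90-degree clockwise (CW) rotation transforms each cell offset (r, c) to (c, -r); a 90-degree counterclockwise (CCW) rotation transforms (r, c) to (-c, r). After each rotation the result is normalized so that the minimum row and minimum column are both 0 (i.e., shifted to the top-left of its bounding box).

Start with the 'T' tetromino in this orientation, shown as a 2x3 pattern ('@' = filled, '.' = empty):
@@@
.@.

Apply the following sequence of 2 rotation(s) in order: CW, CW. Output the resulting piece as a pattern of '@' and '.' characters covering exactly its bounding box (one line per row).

Start:
@@@
.@.
After rotation 1 (CW):
.@
@@
.@
After rotation 2 (CW):
.@.
@@@

Answer: .@.
@@@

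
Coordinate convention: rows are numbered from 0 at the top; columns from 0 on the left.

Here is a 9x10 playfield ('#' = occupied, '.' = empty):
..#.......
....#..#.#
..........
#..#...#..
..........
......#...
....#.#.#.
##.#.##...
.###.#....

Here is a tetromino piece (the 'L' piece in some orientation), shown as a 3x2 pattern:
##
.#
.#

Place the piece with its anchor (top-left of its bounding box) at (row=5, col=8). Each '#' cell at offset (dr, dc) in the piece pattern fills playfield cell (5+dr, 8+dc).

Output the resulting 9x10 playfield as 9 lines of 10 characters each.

Fill (5+0,8+0) = (5,8)
Fill (5+0,8+1) = (5,9)
Fill (5+1,8+1) = (6,9)
Fill (5+2,8+1) = (7,9)

Answer: ..#.......
....#..#.#
..........
#..#...#..
..........
......#.##
....#.#.##
##.#.##..#
.###.#....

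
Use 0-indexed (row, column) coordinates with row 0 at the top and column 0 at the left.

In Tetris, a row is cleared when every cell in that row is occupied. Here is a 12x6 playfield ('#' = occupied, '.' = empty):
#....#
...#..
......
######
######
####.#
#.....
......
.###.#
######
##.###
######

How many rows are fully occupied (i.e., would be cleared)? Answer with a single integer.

Answer: 4

Derivation:
Check each row:
  row 0: 4 empty cells -> not full
  row 1: 5 empty cells -> not full
  row 2: 6 empty cells -> not full
  row 3: 0 empty cells -> FULL (clear)
  row 4: 0 empty cells -> FULL (clear)
  row 5: 1 empty cell -> not full
  row 6: 5 empty cells -> not full
  row 7: 6 empty cells -> not full
  row 8: 2 empty cells -> not full
  row 9: 0 empty cells -> FULL (clear)
  row 10: 1 empty cell -> not full
  row 11: 0 empty cells -> FULL (clear)
Total rows cleared: 4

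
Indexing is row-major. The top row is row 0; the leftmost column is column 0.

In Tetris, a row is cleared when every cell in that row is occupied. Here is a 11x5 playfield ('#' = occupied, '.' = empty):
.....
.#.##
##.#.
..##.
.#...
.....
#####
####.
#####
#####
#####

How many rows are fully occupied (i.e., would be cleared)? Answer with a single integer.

Check each row:
  row 0: 5 empty cells -> not full
  row 1: 2 empty cells -> not full
  row 2: 2 empty cells -> not full
  row 3: 3 empty cells -> not full
  row 4: 4 empty cells -> not full
  row 5: 5 empty cells -> not full
  row 6: 0 empty cells -> FULL (clear)
  row 7: 1 empty cell -> not full
  row 8: 0 empty cells -> FULL (clear)
  row 9: 0 empty cells -> FULL (clear)
  row 10: 0 empty cells -> FULL (clear)
Total rows cleared: 4

Answer: 4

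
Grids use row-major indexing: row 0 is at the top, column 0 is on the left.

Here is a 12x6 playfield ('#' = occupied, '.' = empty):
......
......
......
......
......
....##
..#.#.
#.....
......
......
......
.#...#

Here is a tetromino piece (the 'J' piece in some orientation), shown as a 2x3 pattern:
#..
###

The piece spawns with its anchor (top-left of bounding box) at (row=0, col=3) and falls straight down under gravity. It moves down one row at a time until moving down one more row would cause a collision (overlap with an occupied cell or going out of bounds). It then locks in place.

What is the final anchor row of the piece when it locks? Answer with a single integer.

Answer: 3

Derivation:
Spawn at (row=0, col=3). Try each row:
  row 0: fits
  row 1: fits
  row 2: fits
  row 3: fits
  row 4: blocked -> lock at row 3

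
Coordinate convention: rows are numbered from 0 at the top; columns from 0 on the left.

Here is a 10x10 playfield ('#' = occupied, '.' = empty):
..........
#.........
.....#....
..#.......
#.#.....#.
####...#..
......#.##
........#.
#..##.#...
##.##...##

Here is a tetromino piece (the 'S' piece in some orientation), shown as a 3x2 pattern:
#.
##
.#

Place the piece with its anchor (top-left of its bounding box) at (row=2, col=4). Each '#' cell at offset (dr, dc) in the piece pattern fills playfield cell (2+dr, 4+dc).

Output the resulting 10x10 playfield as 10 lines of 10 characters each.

Answer: ..........
#.........
....##....
..#.##....
#.#..#..#.
####...#..
......#.##
........#.
#..##.#...
##.##...##

Derivation:
Fill (2+0,4+0) = (2,4)
Fill (2+1,4+0) = (3,4)
Fill (2+1,4+1) = (3,5)
Fill (2+2,4+1) = (4,5)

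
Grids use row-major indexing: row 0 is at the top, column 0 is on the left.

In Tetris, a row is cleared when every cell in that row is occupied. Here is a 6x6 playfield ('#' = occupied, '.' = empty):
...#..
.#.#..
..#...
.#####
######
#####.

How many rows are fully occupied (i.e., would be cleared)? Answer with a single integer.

Answer: 1

Derivation:
Check each row:
  row 0: 5 empty cells -> not full
  row 1: 4 empty cells -> not full
  row 2: 5 empty cells -> not full
  row 3: 1 empty cell -> not full
  row 4: 0 empty cells -> FULL (clear)
  row 5: 1 empty cell -> not full
Total rows cleared: 1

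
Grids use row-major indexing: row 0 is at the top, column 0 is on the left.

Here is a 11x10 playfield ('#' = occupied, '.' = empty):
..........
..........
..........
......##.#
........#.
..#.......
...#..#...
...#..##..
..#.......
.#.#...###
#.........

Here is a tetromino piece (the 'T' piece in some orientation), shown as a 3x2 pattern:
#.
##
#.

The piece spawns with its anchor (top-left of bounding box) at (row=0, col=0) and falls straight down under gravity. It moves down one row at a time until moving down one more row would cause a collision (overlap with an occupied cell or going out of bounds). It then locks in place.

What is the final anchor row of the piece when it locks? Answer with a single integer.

Spawn at (row=0, col=0). Try each row:
  row 0: fits
  row 1: fits
  row 2: fits
  row 3: fits
  row 4: fits
  row 5: fits
  row 6: fits
  row 7: fits
  row 8: blocked -> lock at row 7

Answer: 7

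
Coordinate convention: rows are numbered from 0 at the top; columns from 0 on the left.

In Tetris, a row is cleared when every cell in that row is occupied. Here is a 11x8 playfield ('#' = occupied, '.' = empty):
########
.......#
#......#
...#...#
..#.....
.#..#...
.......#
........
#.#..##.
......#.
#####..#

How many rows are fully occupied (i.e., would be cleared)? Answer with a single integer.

Check each row:
  row 0: 0 empty cells -> FULL (clear)
  row 1: 7 empty cells -> not full
  row 2: 6 empty cells -> not full
  row 3: 6 empty cells -> not full
  row 4: 7 empty cells -> not full
  row 5: 6 empty cells -> not full
  row 6: 7 empty cells -> not full
  row 7: 8 empty cells -> not full
  row 8: 4 empty cells -> not full
  row 9: 7 empty cells -> not full
  row 10: 2 empty cells -> not full
Total rows cleared: 1

Answer: 1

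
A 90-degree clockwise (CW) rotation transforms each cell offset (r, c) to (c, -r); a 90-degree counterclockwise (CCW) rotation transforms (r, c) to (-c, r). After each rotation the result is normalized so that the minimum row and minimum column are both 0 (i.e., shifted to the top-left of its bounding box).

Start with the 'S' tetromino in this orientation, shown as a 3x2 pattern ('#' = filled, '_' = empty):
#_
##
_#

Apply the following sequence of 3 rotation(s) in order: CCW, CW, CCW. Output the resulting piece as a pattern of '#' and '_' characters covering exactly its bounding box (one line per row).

Start:
#_
##
_#
After rotation 1 (CCW):
_##
##_
After rotation 2 (CW):
#_
##
_#
After rotation 3 (CCW):
_##
##_

Answer: _##
##_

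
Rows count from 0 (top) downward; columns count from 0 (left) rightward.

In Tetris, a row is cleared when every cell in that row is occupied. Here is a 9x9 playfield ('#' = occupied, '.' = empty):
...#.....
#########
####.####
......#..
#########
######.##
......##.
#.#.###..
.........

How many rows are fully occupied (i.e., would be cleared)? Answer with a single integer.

Check each row:
  row 0: 8 empty cells -> not full
  row 1: 0 empty cells -> FULL (clear)
  row 2: 1 empty cell -> not full
  row 3: 8 empty cells -> not full
  row 4: 0 empty cells -> FULL (clear)
  row 5: 1 empty cell -> not full
  row 6: 7 empty cells -> not full
  row 7: 4 empty cells -> not full
  row 8: 9 empty cells -> not full
Total rows cleared: 2

Answer: 2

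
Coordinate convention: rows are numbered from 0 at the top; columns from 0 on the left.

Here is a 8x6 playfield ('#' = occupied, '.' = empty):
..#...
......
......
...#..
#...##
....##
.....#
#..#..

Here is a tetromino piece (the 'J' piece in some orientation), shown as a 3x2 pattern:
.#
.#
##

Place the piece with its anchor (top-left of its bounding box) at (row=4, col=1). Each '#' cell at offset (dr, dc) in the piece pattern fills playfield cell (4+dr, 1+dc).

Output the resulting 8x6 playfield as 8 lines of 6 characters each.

Fill (4+0,1+1) = (4,2)
Fill (4+1,1+1) = (5,2)
Fill (4+2,1+0) = (6,1)
Fill (4+2,1+1) = (6,2)

Answer: ..#...
......
......
...#..
#.#.##
..#.##
.##..#
#..#..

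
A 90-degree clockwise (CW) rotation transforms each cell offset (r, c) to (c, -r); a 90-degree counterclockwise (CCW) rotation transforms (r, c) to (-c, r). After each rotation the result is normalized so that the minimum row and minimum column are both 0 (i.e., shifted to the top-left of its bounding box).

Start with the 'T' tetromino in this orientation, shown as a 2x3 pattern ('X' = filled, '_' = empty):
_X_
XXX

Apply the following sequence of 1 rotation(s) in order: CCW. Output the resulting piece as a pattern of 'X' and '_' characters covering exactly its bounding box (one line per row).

Answer: _X
XX
_X

Derivation:
Start:
_X_
XXX
After rotation 1 (CCW):
_X
XX
_X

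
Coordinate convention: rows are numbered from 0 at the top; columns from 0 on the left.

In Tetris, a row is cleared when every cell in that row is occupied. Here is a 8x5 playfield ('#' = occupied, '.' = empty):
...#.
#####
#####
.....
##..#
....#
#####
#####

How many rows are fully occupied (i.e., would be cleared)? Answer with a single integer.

Check each row:
  row 0: 4 empty cells -> not full
  row 1: 0 empty cells -> FULL (clear)
  row 2: 0 empty cells -> FULL (clear)
  row 3: 5 empty cells -> not full
  row 4: 2 empty cells -> not full
  row 5: 4 empty cells -> not full
  row 6: 0 empty cells -> FULL (clear)
  row 7: 0 empty cells -> FULL (clear)
Total rows cleared: 4

Answer: 4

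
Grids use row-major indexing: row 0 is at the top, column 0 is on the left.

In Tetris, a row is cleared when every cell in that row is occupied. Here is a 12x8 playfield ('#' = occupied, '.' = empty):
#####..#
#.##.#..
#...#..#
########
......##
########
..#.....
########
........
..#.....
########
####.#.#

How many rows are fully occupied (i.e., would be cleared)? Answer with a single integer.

Answer: 4

Derivation:
Check each row:
  row 0: 2 empty cells -> not full
  row 1: 4 empty cells -> not full
  row 2: 5 empty cells -> not full
  row 3: 0 empty cells -> FULL (clear)
  row 4: 6 empty cells -> not full
  row 5: 0 empty cells -> FULL (clear)
  row 6: 7 empty cells -> not full
  row 7: 0 empty cells -> FULL (clear)
  row 8: 8 empty cells -> not full
  row 9: 7 empty cells -> not full
  row 10: 0 empty cells -> FULL (clear)
  row 11: 2 empty cells -> not full
Total rows cleared: 4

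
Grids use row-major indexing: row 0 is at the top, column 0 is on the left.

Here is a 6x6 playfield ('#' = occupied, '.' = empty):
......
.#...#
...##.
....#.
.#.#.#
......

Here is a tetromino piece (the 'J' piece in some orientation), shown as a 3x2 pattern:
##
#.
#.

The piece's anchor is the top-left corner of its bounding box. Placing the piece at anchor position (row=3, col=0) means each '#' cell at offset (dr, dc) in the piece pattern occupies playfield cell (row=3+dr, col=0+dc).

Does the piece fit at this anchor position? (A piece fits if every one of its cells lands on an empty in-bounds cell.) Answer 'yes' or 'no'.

Answer: yes

Derivation:
Check each piece cell at anchor (3, 0):
  offset (0,0) -> (3,0): empty -> OK
  offset (0,1) -> (3,1): empty -> OK
  offset (1,0) -> (4,0): empty -> OK
  offset (2,0) -> (5,0): empty -> OK
All cells valid: yes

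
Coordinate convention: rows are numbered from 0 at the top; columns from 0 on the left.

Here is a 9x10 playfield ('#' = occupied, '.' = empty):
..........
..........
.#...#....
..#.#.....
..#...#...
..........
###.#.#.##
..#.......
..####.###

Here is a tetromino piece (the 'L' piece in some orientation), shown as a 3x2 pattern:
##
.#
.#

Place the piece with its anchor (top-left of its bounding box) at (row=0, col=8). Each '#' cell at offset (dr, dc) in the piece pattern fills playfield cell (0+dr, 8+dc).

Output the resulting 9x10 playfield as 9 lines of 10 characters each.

Answer: ........##
.........#
.#...#...#
..#.#.....
..#...#...
..........
###.#.#.##
..#.......
..####.###

Derivation:
Fill (0+0,8+0) = (0,8)
Fill (0+0,8+1) = (0,9)
Fill (0+1,8+1) = (1,9)
Fill (0+2,8+1) = (2,9)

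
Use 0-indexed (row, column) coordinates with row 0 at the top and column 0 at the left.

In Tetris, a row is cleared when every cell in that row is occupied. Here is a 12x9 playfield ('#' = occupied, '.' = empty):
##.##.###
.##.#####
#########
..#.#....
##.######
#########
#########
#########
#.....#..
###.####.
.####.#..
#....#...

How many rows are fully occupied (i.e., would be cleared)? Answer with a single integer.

Answer: 4

Derivation:
Check each row:
  row 0: 2 empty cells -> not full
  row 1: 2 empty cells -> not full
  row 2: 0 empty cells -> FULL (clear)
  row 3: 7 empty cells -> not full
  row 4: 1 empty cell -> not full
  row 5: 0 empty cells -> FULL (clear)
  row 6: 0 empty cells -> FULL (clear)
  row 7: 0 empty cells -> FULL (clear)
  row 8: 7 empty cells -> not full
  row 9: 2 empty cells -> not full
  row 10: 4 empty cells -> not full
  row 11: 7 empty cells -> not full
Total rows cleared: 4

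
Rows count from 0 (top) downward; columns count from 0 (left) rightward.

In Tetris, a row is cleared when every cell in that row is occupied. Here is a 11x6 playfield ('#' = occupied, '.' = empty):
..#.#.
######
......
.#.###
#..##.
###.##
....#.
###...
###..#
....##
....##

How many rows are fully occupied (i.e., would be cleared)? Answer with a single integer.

Answer: 1

Derivation:
Check each row:
  row 0: 4 empty cells -> not full
  row 1: 0 empty cells -> FULL (clear)
  row 2: 6 empty cells -> not full
  row 3: 2 empty cells -> not full
  row 4: 3 empty cells -> not full
  row 5: 1 empty cell -> not full
  row 6: 5 empty cells -> not full
  row 7: 3 empty cells -> not full
  row 8: 2 empty cells -> not full
  row 9: 4 empty cells -> not full
  row 10: 4 empty cells -> not full
Total rows cleared: 1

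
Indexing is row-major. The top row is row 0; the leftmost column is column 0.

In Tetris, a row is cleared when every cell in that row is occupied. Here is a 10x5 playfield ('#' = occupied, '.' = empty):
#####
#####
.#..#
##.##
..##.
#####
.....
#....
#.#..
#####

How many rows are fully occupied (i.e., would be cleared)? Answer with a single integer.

Answer: 4

Derivation:
Check each row:
  row 0: 0 empty cells -> FULL (clear)
  row 1: 0 empty cells -> FULL (clear)
  row 2: 3 empty cells -> not full
  row 3: 1 empty cell -> not full
  row 4: 3 empty cells -> not full
  row 5: 0 empty cells -> FULL (clear)
  row 6: 5 empty cells -> not full
  row 7: 4 empty cells -> not full
  row 8: 3 empty cells -> not full
  row 9: 0 empty cells -> FULL (clear)
Total rows cleared: 4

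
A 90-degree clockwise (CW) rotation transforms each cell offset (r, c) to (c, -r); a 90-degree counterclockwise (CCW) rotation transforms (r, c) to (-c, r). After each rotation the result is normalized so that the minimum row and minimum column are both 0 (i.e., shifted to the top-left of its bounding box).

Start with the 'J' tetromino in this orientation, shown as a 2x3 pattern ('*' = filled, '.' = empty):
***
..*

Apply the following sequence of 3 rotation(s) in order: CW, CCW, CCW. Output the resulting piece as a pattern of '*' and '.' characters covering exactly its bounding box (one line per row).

Start:
***
..*
After rotation 1 (CW):
.*
.*
**
After rotation 2 (CCW):
***
..*
After rotation 3 (CCW):
**
*.
*.

Answer: **
*.
*.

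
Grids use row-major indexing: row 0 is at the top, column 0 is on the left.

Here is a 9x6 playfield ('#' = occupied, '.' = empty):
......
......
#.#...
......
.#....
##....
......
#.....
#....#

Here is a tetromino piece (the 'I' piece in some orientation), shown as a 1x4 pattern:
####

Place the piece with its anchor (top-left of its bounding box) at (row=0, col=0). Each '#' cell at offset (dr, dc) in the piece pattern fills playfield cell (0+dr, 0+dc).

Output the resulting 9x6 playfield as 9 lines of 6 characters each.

Answer: ####..
......
#.#...
......
.#....
##....
......
#.....
#....#

Derivation:
Fill (0+0,0+0) = (0,0)
Fill (0+0,0+1) = (0,1)
Fill (0+0,0+2) = (0,2)
Fill (0+0,0+3) = (0,3)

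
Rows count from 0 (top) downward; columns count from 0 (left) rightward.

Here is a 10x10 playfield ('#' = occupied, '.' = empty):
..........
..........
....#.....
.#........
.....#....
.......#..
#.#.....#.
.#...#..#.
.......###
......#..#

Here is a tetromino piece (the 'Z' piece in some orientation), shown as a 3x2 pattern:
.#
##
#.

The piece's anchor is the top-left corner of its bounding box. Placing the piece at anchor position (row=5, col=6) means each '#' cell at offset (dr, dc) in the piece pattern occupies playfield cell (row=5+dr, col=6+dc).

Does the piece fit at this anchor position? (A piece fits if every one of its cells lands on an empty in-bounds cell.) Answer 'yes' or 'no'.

Check each piece cell at anchor (5, 6):
  offset (0,1) -> (5,7): occupied ('#') -> FAIL
  offset (1,0) -> (6,6): empty -> OK
  offset (1,1) -> (6,7): empty -> OK
  offset (2,0) -> (7,6): empty -> OK
All cells valid: no

Answer: no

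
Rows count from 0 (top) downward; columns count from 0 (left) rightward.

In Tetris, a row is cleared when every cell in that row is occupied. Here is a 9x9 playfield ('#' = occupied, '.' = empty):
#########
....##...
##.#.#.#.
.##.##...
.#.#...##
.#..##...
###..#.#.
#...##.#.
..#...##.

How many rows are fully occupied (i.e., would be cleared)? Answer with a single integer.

Check each row:
  row 0: 0 empty cells -> FULL (clear)
  row 1: 7 empty cells -> not full
  row 2: 4 empty cells -> not full
  row 3: 5 empty cells -> not full
  row 4: 5 empty cells -> not full
  row 5: 6 empty cells -> not full
  row 6: 4 empty cells -> not full
  row 7: 5 empty cells -> not full
  row 8: 6 empty cells -> not full
Total rows cleared: 1

Answer: 1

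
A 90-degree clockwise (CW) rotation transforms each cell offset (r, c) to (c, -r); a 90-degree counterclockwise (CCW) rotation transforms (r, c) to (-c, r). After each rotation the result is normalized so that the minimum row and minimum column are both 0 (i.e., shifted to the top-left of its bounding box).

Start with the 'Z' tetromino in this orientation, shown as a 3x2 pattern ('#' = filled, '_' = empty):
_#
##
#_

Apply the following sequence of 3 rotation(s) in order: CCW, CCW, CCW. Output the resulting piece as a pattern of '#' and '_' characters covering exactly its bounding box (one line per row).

Answer: ##_
_##

Derivation:
Start:
_#
##
#_
After rotation 1 (CCW):
##_
_##
After rotation 2 (CCW):
_#
##
#_
After rotation 3 (CCW):
##_
_##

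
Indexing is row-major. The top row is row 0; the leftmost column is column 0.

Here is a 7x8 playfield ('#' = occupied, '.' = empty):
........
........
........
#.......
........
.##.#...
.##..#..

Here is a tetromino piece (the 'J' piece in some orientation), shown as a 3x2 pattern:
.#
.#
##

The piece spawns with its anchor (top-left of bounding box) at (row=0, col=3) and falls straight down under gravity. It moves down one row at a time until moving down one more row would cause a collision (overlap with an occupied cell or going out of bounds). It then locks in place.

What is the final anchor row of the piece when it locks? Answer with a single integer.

Spawn at (row=0, col=3). Try each row:
  row 0: fits
  row 1: fits
  row 2: fits
  row 3: blocked -> lock at row 2

Answer: 2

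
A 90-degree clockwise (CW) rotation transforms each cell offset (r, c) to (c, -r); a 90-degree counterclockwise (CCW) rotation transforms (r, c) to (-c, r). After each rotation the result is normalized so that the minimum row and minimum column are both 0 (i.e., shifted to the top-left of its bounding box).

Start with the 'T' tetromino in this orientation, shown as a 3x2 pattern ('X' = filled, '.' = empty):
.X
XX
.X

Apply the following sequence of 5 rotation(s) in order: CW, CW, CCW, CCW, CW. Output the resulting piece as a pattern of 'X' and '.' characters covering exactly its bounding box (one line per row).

Answer: .X.
XXX

Derivation:
Start:
.X
XX
.X
After rotation 1 (CW):
.X.
XXX
After rotation 2 (CW):
X.
XX
X.
After rotation 3 (CCW):
.X.
XXX
After rotation 4 (CCW):
.X
XX
.X
After rotation 5 (CW):
.X.
XXX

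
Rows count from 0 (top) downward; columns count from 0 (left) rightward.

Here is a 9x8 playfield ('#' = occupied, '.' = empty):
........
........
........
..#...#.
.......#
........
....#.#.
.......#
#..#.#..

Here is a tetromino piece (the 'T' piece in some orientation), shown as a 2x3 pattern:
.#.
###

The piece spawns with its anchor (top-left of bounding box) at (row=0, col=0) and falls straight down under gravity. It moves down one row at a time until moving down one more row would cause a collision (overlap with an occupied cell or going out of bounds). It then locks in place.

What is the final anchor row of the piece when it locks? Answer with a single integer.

Spawn at (row=0, col=0). Try each row:
  row 0: fits
  row 1: fits
  row 2: blocked -> lock at row 1

Answer: 1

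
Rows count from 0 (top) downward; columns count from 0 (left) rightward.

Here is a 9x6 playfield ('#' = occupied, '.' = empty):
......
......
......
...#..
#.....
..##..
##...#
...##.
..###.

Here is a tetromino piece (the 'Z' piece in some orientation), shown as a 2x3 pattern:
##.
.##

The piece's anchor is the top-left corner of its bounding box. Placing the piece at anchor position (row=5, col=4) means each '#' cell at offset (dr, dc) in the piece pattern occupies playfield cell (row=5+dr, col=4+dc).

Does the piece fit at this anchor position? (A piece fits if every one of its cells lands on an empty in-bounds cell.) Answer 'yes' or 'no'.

Check each piece cell at anchor (5, 4):
  offset (0,0) -> (5,4): empty -> OK
  offset (0,1) -> (5,5): empty -> OK
  offset (1,1) -> (6,5): occupied ('#') -> FAIL
  offset (1,2) -> (6,6): out of bounds -> FAIL
All cells valid: no

Answer: no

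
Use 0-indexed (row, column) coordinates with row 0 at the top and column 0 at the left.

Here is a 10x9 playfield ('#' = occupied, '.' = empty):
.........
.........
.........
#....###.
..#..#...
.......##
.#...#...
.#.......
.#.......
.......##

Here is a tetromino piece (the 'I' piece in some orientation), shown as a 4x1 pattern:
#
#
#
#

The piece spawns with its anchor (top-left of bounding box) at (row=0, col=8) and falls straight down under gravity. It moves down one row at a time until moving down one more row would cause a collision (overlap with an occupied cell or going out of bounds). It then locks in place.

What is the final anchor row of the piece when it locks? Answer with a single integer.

Spawn at (row=0, col=8). Try each row:
  row 0: fits
  row 1: fits
  row 2: blocked -> lock at row 1

Answer: 1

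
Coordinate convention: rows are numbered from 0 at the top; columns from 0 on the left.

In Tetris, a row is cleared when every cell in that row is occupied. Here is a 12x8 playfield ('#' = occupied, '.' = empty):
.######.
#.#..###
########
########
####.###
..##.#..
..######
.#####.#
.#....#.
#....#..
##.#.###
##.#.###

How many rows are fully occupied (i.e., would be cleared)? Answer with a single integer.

Check each row:
  row 0: 2 empty cells -> not full
  row 1: 3 empty cells -> not full
  row 2: 0 empty cells -> FULL (clear)
  row 3: 0 empty cells -> FULL (clear)
  row 4: 1 empty cell -> not full
  row 5: 5 empty cells -> not full
  row 6: 2 empty cells -> not full
  row 7: 2 empty cells -> not full
  row 8: 6 empty cells -> not full
  row 9: 6 empty cells -> not full
  row 10: 2 empty cells -> not full
  row 11: 2 empty cells -> not full
Total rows cleared: 2

Answer: 2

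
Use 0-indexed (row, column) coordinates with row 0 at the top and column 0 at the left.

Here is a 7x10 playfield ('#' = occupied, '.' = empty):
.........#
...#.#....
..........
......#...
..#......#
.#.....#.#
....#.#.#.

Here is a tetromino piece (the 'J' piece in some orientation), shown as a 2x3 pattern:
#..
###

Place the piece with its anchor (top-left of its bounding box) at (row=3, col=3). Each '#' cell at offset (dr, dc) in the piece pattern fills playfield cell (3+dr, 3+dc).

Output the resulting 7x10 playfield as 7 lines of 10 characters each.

Fill (3+0,3+0) = (3,3)
Fill (3+1,3+0) = (4,3)
Fill (3+1,3+1) = (4,4)
Fill (3+1,3+2) = (4,5)

Answer: .........#
...#.#....
..........
...#..#...
..####...#
.#.....#.#
....#.#.#.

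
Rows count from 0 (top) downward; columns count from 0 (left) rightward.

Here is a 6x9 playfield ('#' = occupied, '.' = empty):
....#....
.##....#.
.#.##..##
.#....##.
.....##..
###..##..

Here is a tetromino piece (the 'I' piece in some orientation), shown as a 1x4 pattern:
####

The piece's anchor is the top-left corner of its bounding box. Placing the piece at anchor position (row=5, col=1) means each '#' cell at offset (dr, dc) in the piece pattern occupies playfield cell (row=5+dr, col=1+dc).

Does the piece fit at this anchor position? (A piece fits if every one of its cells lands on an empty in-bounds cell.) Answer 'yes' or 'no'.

Answer: no

Derivation:
Check each piece cell at anchor (5, 1):
  offset (0,0) -> (5,1): occupied ('#') -> FAIL
  offset (0,1) -> (5,2): occupied ('#') -> FAIL
  offset (0,2) -> (5,3): empty -> OK
  offset (0,3) -> (5,4): empty -> OK
All cells valid: no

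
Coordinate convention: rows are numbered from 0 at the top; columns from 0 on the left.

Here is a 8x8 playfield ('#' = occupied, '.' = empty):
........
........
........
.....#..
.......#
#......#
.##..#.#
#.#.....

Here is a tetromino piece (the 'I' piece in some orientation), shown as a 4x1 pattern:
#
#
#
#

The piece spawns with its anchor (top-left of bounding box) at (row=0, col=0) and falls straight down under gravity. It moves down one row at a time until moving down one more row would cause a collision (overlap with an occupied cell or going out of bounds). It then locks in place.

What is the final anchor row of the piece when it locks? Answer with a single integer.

Spawn at (row=0, col=0). Try each row:
  row 0: fits
  row 1: fits
  row 2: blocked -> lock at row 1

Answer: 1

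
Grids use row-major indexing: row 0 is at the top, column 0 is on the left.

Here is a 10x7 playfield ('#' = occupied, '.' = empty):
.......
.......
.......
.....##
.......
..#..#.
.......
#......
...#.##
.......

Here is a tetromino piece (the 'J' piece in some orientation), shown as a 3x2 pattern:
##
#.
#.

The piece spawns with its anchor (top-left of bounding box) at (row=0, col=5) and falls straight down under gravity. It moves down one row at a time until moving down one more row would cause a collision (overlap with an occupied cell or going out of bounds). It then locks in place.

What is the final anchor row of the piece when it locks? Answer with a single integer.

Spawn at (row=0, col=5). Try each row:
  row 0: fits
  row 1: blocked -> lock at row 0

Answer: 0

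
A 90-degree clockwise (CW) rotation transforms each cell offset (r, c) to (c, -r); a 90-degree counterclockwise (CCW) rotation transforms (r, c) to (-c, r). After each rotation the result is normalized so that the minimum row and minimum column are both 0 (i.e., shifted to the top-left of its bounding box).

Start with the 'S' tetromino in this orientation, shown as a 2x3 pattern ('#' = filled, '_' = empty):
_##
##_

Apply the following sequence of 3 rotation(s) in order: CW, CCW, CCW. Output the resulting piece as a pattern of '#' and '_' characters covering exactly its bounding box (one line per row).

Answer: #_
##
_#

Derivation:
Start:
_##
##_
After rotation 1 (CW):
#_
##
_#
After rotation 2 (CCW):
_##
##_
After rotation 3 (CCW):
#_
##
_#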